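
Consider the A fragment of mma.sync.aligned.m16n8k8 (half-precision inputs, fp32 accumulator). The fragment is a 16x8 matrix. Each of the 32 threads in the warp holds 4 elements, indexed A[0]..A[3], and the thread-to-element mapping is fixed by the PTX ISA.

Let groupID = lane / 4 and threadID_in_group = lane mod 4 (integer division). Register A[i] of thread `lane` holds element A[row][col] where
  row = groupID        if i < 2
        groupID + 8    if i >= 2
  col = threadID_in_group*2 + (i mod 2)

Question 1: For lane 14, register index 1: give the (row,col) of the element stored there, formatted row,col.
3,5

14: grp=3,tig=2
[1] (3+0,2*2+1) = (3,5)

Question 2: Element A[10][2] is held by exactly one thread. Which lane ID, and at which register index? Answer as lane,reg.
r:10=>grp=2,rB=1  c:2=>tig=1,lo=0
L=2*4+1=9  i=1*2+0=2

9,2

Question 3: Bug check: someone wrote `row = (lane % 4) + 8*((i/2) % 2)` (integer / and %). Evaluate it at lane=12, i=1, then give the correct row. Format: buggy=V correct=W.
`(lane % 4) + 8*((i/2) % 2)`[12,1]⇒0
12: gr=3,th=0
[1] (3+0,0*2+1) = (3,1)
row: 0 vs 3

buggy=0 correct=3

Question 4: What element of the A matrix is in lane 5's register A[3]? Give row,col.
5: g=1,t=1
[3] (1+8,1*2+1) = (9,3)

9,3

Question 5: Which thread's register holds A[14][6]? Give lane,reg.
27,2

r=14->g=6,rb=1  c=6->t=3,b0=0
L=6*4+3=27  i=1*2+0=2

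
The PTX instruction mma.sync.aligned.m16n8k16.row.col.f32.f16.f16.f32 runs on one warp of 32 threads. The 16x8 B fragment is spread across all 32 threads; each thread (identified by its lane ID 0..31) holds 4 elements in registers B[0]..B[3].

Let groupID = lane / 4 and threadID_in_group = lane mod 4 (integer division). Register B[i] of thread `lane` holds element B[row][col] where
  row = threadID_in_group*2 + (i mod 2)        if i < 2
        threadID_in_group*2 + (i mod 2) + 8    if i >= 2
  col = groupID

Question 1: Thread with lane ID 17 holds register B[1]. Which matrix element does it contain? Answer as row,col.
17: g=4,t=1
[1] (1*2+1+0,4) = (3,4)

3,4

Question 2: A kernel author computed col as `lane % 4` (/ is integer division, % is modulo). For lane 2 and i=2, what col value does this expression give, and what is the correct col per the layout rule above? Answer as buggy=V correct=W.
buggy=2 correct=0

`lane % 4`[2,2]⇒2
2: gr=0,th=2
[2] (2*2+0+8,0) = (12,0)
col: 2 vs 0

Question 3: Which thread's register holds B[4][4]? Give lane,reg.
18,0

c=4⇒gr=4  r=4⇒Rb=0,th=2,odd=0
L=4*4+2=18  i=0*2+0=0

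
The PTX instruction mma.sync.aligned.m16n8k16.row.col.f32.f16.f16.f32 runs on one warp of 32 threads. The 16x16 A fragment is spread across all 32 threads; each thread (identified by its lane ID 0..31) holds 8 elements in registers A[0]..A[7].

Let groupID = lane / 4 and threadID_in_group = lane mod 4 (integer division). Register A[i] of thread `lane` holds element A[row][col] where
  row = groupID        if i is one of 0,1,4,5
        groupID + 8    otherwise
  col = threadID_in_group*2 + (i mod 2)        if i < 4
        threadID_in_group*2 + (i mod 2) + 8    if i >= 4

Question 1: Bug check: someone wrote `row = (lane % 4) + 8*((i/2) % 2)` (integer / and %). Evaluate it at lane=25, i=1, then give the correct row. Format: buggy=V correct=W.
buggy=1 correct=6

`(lane % 4) + 8*((i/2) % 2)`[25,1]⇒1
lane 25: gr=6 (25/4), th=1 (25%4)
i=1: r=6+0=6, c=1*2+1+0=3
row: 1 vs 6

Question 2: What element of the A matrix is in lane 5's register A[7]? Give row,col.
5: grp=1,tig=1
[7] (1+8,1*2+1+8) = (9,11)

9,11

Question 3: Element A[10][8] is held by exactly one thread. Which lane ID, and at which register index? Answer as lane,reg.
8,6

r=10->g=2,rb=1  c=8->cb=1,t=0,b0=0
L=2*4+0=8  i=1*4+1*2+0=6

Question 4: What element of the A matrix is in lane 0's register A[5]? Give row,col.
L=0⇒gr=0>>2=0, th=0&3=0
[5]⇒row 0+0=0  col 0·2+1+8=9

0,9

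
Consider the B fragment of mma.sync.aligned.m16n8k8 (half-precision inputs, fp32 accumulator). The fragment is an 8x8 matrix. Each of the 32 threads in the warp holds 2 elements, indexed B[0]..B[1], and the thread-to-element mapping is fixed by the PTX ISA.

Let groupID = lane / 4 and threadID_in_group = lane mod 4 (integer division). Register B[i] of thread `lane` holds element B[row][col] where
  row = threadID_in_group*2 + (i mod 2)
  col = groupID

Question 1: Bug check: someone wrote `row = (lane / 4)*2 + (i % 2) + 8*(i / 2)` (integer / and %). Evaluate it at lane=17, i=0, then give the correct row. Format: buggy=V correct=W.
buggy=8 correct=2

`(lane / 4)*2 + (i % 2) + 8*(i / 2)`[17,0]->8
lane 17->17/4=4, 17 mod 4=1
i=0  r:2·1+0->2  c:4
row: 8 vs 2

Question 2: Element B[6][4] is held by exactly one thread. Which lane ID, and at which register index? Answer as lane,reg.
c=4→G=4  r=6→T=3,p=0
L=4*4+3=19  i=0=0

19,0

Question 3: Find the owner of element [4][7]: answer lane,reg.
c=7->g=7  r=4->t=2,b0=0
L=7*4+2=30  i=0=0

30,0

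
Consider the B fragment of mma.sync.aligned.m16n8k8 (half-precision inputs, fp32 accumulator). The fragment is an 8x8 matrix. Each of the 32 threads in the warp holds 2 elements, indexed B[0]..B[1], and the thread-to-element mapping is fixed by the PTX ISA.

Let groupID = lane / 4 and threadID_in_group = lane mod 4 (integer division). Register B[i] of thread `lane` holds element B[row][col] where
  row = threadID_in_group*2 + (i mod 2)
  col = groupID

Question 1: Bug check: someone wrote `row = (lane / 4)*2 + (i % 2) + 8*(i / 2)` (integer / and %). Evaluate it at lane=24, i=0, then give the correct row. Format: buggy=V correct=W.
buggy=12 correct=0

`(lane / 4)*2 + (i % 2) + 8*(i / 2)`[24,0]->12
L=24->g=24>>2=6, t=24&3=0
[0]->row 0·2+0=0  col g=6
row: 12 vs 0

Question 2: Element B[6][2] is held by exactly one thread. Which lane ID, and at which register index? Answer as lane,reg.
11,0

c=2→G=2  r=6→T=3,p=0
L=2*4+3=11  i=0=0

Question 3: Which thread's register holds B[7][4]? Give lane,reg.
c=4⇒gr=4  r=7⇒th=3,odd=1
L=4*4+3=19  i=1=1

19,1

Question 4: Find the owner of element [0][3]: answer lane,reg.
12,0

c:3=>grp=3  r:0=>tig=0,lo=0
L=3*4+0=12  i=0=0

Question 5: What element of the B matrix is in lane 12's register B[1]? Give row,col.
lane 12: gid=3 (12/4), tid=0 (12%4)
i=1: r=0*2+1=1, c=gid=3

1,3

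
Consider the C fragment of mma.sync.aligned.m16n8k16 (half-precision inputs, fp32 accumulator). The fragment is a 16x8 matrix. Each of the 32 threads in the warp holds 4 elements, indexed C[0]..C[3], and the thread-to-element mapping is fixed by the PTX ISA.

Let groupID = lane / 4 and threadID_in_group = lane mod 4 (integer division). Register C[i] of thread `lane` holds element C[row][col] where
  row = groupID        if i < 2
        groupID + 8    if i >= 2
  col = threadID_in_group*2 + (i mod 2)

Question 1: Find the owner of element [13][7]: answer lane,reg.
23,3

r:13=>grp=5,rB=1  c:7=>tig=3,lo=1
L=5*4+3=23  i=1*2+1=3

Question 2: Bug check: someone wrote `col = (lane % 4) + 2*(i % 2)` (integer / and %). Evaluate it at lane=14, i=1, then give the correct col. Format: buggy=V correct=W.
`(lane % 4) + 2*(i % 2)`[14,1]→4
lane 14→14/4=3, 14 mod 4=2
i=1  r:3+0→3  c:2·2+1→5
col: 4 vs 5

buggy=4 correct=5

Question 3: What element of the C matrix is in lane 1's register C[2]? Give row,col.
8,2

lane 1->1/4=0, 1 mod 4=1
i=2  r:0+8->8  c:2·1+0->2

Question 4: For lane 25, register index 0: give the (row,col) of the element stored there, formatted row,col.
6,2

L=25→G=25>>2=6, T=25&3=1
[0]→row 6+0=6  col 1·2+0=2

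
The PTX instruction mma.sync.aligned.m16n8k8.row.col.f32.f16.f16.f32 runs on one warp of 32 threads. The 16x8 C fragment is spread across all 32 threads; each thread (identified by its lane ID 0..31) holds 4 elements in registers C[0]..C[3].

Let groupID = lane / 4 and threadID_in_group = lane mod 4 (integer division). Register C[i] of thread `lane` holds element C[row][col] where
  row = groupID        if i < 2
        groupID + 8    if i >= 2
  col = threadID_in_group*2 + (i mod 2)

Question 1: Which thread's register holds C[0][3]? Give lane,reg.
1,1

r:0=>grp=0,rB=0  c:3=>tig=1,lo=1
L=0*4+1=1  i=0*2+1=1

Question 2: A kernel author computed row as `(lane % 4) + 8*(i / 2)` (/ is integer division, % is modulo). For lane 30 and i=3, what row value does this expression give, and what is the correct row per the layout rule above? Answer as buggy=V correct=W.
`(lane % 4) + 8*(i / 2)`[30,3]=>10
lane 30: grp=7 (30/4), tig=2 (30%4)
i=3: r=7+8=15, c=2*2+1=5
row: 10 vs 15

buggy=10 correct=15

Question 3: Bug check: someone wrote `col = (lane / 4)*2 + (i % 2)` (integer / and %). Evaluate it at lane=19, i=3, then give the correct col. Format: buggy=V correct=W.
buggy=9 correct=7

`(lane / 4)*2 + (i % 2)`[19,3]->9
19: gid=4,tid=3
[3] (4+8,3*2+1) = (12,7)
col: 9 vs 7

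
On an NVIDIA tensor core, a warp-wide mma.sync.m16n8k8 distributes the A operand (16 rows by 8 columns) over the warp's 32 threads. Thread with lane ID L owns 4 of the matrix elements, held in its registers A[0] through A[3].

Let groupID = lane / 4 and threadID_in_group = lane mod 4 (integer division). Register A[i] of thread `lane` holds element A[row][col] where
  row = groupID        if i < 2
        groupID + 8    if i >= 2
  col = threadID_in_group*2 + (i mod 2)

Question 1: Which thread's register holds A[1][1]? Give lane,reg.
r=1⇒gr=1,Rb=0  c=1⇒th=0,odd=1
L=1*4+0=4  i=0*2+1=1

4,1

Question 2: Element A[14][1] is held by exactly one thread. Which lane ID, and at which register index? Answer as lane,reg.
24,3

r: 14->gid=6,r8=1  c: 1->tid=0,i&1=1
L=6*4+0=24  i=1*2+1=3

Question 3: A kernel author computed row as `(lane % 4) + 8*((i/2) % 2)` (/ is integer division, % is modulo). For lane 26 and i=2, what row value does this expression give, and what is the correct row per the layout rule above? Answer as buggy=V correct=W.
`(lane % 4) + 8*((i/2) % 2)`[26,2]=>10
lane 26=>26/4=6, 26 mod 4=2
i=2  r:6+8=>14  c:2·2+0=>4
row: 10 vs 14

buggy=10 correct=14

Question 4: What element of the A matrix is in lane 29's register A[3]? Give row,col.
29: g=7,t=1
[3] (7+8,1*2+1) = (15,3)

15,3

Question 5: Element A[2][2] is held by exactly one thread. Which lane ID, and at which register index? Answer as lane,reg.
9,0

r:2=>grp=2,rB=0  c:2=>tig=1,lo=0
L=2*4+1=9  i=0*2+0=0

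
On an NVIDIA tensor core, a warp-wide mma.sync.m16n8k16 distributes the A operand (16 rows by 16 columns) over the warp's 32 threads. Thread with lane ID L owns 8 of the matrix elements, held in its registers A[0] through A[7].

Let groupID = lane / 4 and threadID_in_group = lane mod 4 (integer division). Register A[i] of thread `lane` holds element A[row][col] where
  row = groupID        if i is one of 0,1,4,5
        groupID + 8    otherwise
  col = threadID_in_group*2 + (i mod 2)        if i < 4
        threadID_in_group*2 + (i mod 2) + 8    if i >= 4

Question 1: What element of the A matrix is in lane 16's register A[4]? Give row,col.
4,8

lane 16⇒16/4=4, 16 mod 4=0
i=4  r:4+0⇒4  c:2·0+0+8⇒8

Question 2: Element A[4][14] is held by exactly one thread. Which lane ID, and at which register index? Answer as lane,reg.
19,4

r=4->g=4,rb=0  c=14->cb=1,t=3,b0=0
L=4*4+3=19  i=1*4+0*2+0=4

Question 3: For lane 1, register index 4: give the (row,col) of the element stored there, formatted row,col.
L=1→G=1>>2=0, T=1&3=1
[4]→row 0+0=0  col 1·2+0+8=10

0,10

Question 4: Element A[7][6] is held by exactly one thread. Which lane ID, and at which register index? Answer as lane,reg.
31,0

r: 7->gid=7,r8=0  c: 6->c8=0,tid=3,i&1=0
L=7*4+3=31  i=0*4+0*2+0=0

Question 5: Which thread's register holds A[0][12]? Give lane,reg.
2,4

r=0->g=0,rb=0  c=12->cb=1,t=2,b0=0
L=0*4+2=2  i=1*4+0*2+0=4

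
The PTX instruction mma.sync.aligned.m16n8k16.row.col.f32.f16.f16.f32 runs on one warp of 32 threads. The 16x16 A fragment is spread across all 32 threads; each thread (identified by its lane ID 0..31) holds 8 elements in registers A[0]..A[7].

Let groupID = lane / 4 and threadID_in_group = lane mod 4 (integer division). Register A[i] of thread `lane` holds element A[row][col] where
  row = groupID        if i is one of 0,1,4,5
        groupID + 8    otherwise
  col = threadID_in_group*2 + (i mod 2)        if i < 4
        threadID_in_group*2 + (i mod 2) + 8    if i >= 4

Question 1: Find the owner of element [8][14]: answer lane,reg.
3,6

r=8→G=0,rhi=1  c=14→chi=1,T=3,p=0
L=0*4+3=3  i=1*4+1*2+0=6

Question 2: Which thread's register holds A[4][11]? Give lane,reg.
17,5

r=4⇒gr=4,Rb=0  c=11⇒Cb=1,th=1,odd=1
L=4*4+1=17  i=1*4+0*2+1=5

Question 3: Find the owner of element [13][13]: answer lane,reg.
22,7

r=13⇒gr=5,Rb=1  c=13⇒Cb=1,th=2,odd=1
L=5*4+2=22  i=1*4+1*2+1=7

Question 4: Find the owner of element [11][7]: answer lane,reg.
15,3

r:11=>grp=3,rB=1  c:7=>cB=0,tig=3,lo=1
L=3*4+3=15  i=0*4+1*2+1=3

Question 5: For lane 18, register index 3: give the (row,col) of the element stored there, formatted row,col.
lane 18: grp=4 (18/4), tig=2 (18%4)
i=3: r=4+8=12, c=2*2+1+0=5

12,5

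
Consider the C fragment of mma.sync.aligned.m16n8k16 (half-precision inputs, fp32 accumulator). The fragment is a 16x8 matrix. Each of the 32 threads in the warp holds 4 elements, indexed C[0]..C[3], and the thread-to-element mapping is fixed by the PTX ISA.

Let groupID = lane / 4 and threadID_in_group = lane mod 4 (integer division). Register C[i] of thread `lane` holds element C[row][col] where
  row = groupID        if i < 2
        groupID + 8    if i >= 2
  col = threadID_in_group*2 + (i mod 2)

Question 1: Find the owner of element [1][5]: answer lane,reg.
r=1→G=1,rhi=0  c=5→T=2,p=1
L=1*4+2=6  i=0*2+1=1

6,1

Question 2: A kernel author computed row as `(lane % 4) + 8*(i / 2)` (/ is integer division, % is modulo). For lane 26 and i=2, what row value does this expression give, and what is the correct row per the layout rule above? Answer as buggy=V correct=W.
`(lane % 4) + 8*(i / 2)`[26,2]->10
lane 26->26/4=6, 26 mod 4=2
i=2  r:6+8->14  c:2·2+0->4
row: 10 vs 14

buggy=10 correct=14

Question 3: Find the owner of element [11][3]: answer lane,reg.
13,3

r=11->g=3,rb=1  c=3->t=1,b0=1
L=3*4+1=13  i=1*2+1=3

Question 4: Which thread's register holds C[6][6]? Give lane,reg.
27,0

r: 6->gid=6,r8=0  c: 6->tid=3,i&1=0
L=6*4+3=27  i=0*2+0=0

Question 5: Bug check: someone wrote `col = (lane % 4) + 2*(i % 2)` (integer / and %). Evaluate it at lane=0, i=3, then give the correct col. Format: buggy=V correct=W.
buggy=2 correct=1

`(lane % 4) + 2*(i % 2)`[0,3]->2
lane 0->0/4=0, 0 mod 4=0
i=3  r:0+8->8  c:2·0+1->1
col: 2 vs 1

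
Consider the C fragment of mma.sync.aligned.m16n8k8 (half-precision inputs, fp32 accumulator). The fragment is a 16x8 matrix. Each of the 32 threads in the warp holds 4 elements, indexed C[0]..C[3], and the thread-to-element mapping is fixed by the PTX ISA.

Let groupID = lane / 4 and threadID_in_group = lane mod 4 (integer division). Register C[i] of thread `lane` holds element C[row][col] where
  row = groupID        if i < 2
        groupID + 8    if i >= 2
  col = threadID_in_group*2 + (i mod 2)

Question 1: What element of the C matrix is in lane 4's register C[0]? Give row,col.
lane 4: grp=1 (4/4), tig=0 (4%4)
i=0: r=1+0=1, c=0*2+0=0

1,0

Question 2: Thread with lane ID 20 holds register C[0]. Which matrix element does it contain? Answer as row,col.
L=20⇒gr=20>>2=5, th=20&3=0
[0]⇒row 5+0=5  col 0·2+0=0

5,0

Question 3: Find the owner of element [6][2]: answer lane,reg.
r=6->g=6,rb=0  c=2->t=1,b0=0
L=6*4+1=25  i=0*2+0=0

25,0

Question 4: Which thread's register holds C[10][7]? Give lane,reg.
11,3

r=10→G=2,rhi=1  c=7→T=3,p=1
L=2*4+3=11  i=1*2+1=3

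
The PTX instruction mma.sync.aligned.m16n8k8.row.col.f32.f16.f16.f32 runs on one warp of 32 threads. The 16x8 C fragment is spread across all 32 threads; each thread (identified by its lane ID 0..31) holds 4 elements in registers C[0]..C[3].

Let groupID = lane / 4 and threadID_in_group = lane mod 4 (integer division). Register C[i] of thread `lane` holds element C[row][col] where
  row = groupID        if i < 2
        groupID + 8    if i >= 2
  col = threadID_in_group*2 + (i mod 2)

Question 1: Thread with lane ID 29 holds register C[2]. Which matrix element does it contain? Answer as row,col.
lane 29⇒29/4=7, 29 mod 4=1
i=2  r:7+8⇒15  c:2·1+0⇒2

15,2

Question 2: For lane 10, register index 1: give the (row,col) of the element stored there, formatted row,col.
lane 10=>10/4=2, 10 mod 4=2
i=1  r:2+0=>2  c:2·2+1=>5

2,5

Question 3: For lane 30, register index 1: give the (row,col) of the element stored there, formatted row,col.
lane 30: G=7 (30/4), T=2 (30%4)
i=1: r=7+0=7, c=2*2+1=5

7,5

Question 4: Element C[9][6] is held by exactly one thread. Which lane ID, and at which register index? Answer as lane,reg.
7,2

r=9⇒gr=1,Rb=1  c=6⇒th=3,odd=0
L=1*4+3=7  i=1*2+0=2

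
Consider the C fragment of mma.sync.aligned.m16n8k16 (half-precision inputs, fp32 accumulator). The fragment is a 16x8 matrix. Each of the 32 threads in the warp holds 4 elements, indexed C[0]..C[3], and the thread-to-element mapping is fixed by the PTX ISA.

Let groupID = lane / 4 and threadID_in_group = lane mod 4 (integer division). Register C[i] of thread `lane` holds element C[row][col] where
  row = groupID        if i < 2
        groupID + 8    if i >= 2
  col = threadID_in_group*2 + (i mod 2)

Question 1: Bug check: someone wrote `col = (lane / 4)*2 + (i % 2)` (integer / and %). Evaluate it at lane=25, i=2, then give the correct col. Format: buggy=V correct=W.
`(lane / 4)*2 + (i % 2)`[25,2]->12
lane 25->25/4=6, 25 mod 4=1
i=2  r:6+8->14  c:2·1+0->2
col: 12 vs 2

buggy=12 correct=2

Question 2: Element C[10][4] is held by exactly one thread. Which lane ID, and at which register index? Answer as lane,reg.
10,2

r=10→G=2,rhi=1  c=4→T=2,p=0
L=2*4+2=10  i=1*2+0=2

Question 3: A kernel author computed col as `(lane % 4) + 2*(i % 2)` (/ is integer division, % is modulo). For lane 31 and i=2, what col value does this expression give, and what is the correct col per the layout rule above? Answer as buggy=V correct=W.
`(lane % 4) + 2*(i % 2)`[31,2]=>3
lane 31=>31/4=7, 31 mod 4=3
i=2  r:7+8=>15  c:2·3+0=>6
col: 3 vs 6

buggy=3 correct=6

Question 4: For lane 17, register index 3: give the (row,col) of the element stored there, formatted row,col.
lane 17: G=4 (17/4), T=1 (17%4)
i=3: r=4+8=12, c=1*2+1=3

12,3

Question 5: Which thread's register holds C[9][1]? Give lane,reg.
4,3

r=9→G=1,rhi=1  c=1→T=0,p=1
L=1*4+0=4  i=1*2+1=3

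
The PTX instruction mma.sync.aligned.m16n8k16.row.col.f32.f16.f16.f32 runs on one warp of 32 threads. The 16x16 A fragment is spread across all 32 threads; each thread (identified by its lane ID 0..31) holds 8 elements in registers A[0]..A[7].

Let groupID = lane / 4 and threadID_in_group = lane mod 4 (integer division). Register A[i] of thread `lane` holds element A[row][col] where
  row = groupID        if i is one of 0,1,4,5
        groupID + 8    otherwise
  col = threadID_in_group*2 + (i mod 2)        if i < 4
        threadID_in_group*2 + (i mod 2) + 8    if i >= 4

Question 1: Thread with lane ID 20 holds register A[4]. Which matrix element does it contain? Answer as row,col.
5,8

lane 20→20/4=5, 20 mod 4=0
i=4  r:5+0→5  c:2·0+0+8→8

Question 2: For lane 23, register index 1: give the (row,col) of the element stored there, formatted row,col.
5,7

L=23->g=23>>2=5, t=23&3=3
[1]->row 5+0=5  col 3·2+1+0=7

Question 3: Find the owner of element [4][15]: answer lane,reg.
19,5

r=4->g=4,rb=0  c=15->cb=1,t=3,b0=1
L=4*4+3=19  i=1*4+0*2+1=5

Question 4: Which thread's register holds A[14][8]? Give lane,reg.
24,6

r=14⇒gr=6,Rb=1  c=8⇒Cb=1,th=0,odd=0
L=6*4+0=24  i=1*4+1*2+0=6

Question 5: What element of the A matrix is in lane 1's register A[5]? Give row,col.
1: grp=0,tig=1
[5] (0+0,1*2+1+8) = (0,11)

0,11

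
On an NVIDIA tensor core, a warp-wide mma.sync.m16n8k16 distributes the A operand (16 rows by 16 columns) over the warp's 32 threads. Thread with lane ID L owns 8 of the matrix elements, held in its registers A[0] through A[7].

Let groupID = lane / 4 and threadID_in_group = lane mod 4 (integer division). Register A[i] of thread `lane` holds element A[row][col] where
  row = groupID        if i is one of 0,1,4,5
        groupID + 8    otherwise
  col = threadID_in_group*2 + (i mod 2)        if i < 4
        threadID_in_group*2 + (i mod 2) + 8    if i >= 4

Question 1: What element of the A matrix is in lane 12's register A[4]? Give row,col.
lane 12: gr=3 (12/4), th=0 (12%4)
i=4: r=3+0=3, c=0*2+0+8=8

3,8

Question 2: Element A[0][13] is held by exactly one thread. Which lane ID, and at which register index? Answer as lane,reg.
2,5

r=0⇒gr=0,Rb=0  c=13⇒Cb=1,th=2,odd=1
L=0*4+2=2  i=1*4+0*2+1=5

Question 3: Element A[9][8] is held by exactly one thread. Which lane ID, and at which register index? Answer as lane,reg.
r=9→G=1,rhi=1  c=8→chi=1,T=0,p=0
L=1*4+0=4  i=1*4+1*2+0=6

4,6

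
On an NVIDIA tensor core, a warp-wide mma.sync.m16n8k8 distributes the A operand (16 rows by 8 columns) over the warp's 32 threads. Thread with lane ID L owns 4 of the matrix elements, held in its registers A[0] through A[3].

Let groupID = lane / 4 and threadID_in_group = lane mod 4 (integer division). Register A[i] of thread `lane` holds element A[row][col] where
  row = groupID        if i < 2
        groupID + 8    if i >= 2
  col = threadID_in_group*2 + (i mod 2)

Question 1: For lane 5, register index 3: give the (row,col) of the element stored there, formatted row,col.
5: grp=1,tig=1
[3] (1+8,1*2+1) = (9,3)

9,3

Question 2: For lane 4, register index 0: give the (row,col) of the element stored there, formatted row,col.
1,0

L=4⇒gr=4>>2=1, th=4&3=0
[0]⇒row 1+0=1  col 0·2+0=0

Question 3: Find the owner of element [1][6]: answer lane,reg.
r=1⇒gr=1,Rb=0  c=6⇒th=3,odd=0
L=1*4+3=7  i=0*2+0=0

7,0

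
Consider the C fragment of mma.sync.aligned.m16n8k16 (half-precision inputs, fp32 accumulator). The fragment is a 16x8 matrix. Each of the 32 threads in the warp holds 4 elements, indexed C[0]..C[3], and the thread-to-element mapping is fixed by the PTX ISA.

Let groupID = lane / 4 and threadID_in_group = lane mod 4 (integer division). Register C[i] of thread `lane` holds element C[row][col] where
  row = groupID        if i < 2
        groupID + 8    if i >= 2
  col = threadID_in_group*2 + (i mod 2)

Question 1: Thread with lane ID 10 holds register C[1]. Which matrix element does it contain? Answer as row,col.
2,5

10: gid=2,tid=2
[1] (2+0,2*2+1) = (2,5)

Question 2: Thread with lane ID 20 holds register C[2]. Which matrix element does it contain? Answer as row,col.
13,0

L=20⇒gr=20>>2=5, th=20&3=0
[2]⇒row 5+8=13  col 0·2+0=0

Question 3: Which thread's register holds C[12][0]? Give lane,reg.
16,2

r=12->g=4,rb=1  c=0->t=0,b0=0
L=4*4+0=16  i=1*2+0=2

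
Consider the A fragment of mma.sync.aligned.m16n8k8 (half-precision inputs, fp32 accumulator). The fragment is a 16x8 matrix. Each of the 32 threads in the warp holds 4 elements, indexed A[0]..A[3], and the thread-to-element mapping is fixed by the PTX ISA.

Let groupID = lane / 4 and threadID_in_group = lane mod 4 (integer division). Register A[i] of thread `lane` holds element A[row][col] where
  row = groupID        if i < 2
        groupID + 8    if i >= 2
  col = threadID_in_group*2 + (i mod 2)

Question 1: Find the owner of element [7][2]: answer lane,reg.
r=7->g=7,rb=0  c=2->t=1,b0=0
L=7*4+1=29  i=0*2+0=0

29,0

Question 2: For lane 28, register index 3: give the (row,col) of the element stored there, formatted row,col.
15,1

lane 28→28/4=7, 28 mod 4=0
i=3  r:7+8→15  c:2·0+1→1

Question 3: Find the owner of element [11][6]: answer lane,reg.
15,2

r=11->g=3,rb=1  c=6->t=3,b0=0
L=3*4+3=15  i=1*2+0=2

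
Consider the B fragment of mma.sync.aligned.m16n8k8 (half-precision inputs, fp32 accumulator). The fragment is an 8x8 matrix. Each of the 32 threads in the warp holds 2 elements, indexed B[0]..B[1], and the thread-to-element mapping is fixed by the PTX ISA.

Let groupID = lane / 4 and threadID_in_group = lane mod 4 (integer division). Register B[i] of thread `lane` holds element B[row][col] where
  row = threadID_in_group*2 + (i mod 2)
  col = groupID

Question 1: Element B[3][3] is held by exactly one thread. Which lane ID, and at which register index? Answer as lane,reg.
c:3=>grp=3  r:3=>tig=1,lo=1
L=3*4+1=13  i=1=1

13,1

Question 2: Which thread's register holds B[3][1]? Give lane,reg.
c=1⇒gr=1  r=3⇒th=1,odd=1
L=1*4+1=5  i=1=1

5,1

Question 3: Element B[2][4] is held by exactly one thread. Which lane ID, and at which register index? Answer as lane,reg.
17,0

c=4->g=4  r=2->t=1,b0=0
L=4*4+1=17  i=0=0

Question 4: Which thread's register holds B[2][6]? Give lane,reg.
c=6⇒gr=6  r=2⇒th=1,odd=0
L=6*4+1=25  i=0=0

25,0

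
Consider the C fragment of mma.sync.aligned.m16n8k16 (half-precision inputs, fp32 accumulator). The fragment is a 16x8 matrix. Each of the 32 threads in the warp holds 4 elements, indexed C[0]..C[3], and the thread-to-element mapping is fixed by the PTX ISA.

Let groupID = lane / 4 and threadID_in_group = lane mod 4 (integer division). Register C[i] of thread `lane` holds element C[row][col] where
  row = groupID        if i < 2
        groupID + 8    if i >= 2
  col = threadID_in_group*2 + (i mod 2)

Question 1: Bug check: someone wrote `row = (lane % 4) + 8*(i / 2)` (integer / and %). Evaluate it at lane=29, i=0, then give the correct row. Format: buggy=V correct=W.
`(lane % 4) + 8*(i / 2)`[29,0]->1
lane 29: gid=7 (29/4), tid=1 (29%4)
i=0: r=7+0=7, c=1*2+0=2
row: 1 vs 7

buggy=1 correct=7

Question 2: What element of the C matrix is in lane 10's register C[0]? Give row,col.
2,4

10: gid=2,tid=2
[0] (2+0,2*2+0) = (2,4)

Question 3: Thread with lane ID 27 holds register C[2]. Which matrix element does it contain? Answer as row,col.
27: gid=6,tid=3
[2] (6+8,3*2+0) = (14,6)

14,6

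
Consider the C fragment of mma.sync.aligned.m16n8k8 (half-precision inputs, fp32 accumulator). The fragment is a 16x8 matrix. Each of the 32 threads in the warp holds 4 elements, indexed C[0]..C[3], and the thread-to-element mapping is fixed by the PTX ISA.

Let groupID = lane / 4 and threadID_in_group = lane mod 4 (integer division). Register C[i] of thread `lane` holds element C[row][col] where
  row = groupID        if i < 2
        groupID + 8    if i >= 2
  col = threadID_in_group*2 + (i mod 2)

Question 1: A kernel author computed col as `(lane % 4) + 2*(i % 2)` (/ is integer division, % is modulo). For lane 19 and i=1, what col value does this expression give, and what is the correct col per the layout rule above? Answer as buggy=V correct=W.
buggy=5 correct=7

`(lane % 4) + 2*(i % 2)`[19,1]→5
lane 19→19/4=4, 19 mod 4=3
i=1  r:4+0→4  c:2·3+1→7
col: 5 vs 7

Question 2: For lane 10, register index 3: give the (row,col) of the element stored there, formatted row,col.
10,5

lane 10⇒10/4=2, 10 mod 4=2
i=3  r:2+8⇒10  c:2·2+1⇒5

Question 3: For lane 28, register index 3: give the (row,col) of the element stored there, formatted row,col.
28: grp=7,tig=0
[3] (7+8,0*2+1) = (15,1)

15,1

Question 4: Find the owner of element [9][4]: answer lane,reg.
r:9=>grp=1,rB=1  c:4=>tig=2,lo=0
L=1*4+2=6  i=1*2+0=2

6,2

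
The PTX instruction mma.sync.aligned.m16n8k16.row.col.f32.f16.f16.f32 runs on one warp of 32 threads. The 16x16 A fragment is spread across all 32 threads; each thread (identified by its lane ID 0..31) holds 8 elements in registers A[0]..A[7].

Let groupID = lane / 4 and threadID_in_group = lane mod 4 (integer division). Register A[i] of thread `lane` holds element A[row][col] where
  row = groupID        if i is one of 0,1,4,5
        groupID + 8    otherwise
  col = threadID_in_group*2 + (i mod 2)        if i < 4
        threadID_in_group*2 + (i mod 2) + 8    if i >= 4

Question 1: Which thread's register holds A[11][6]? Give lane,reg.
r:11=>grp=3,rB=1  c:6=>cB=0,tig=3,lo=0
L=3*4+3=15  i=0*4+1*2+0=2

15,2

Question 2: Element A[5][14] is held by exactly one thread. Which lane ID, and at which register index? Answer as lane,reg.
r=5→G=5,rhi=0  c=14→chi=1,T=3,p=0
L=5*4+3=23  i=1*4+0*2+0=4

23,4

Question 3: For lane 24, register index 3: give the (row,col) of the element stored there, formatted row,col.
lane 24=>24/4=6, 24 mod 4=0
i=3  r:6+8=>14  c:2·0+1+0=>1

14,1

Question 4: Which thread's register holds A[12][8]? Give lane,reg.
16,6

r: 12->gid=4,r8=1  c: 8->c8=1,tid=0,i&1=0
L=4*4+0=16  i=1*4+1*2+0=6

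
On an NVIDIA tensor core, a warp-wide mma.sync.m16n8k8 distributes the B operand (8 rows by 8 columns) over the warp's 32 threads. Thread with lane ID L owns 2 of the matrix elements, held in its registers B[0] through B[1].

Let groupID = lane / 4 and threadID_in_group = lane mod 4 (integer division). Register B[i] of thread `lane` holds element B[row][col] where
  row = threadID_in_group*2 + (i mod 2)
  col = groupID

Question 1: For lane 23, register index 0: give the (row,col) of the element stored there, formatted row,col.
lane 23→23/4=5, 23 mod 4=3
i=0  r:2·3+0→6  c:5

6,5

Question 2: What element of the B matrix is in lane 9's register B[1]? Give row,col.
9: grp=2,tig=1
[1] (1*2+1,2) = (3,2)

3,2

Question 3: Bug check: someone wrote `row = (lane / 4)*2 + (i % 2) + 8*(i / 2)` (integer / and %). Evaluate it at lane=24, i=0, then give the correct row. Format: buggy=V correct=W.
buggy=12 correct=0

`(lane / 4)*2 + (i % 2) + 8*(i / 2)`[24,0]→12
L=24→G=24>>2=6, T=24&3=0
[0]→row 0·2+0=0  col G=6
row: 12 vs 0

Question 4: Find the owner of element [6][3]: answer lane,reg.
15,0

c: 3->gid=3  r: 6->tid=3,i&1=0
L=3*4+3=15  i=0=0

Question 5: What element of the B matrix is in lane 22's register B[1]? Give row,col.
22: gid=5,tid=2
[1] (2*2+1,5) = (5,5)

5,5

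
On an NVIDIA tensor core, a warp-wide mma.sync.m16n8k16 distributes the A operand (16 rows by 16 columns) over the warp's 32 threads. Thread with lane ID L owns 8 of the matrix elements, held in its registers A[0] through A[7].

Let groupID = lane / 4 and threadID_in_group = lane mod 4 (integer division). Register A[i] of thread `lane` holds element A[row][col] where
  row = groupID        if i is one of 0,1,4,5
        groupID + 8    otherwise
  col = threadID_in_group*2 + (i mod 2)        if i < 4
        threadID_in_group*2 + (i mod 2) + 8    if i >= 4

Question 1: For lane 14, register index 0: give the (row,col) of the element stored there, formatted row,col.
3,4

lane 14->14/4=3, 14 mod 4=2
i=0  r:3+0->3  c:2·2+0+0->4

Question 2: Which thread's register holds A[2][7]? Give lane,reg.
11,1

r:2=>grp=2,rB=0  c:7=>cB=0,tig=3,lo=1
L=2*4+3=11  i=0*4+0*2+1=1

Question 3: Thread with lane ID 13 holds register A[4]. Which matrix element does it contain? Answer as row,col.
lane 13->13/4=3, 13 mod 4=1
i=4  r:3+0->3  c:2·1+0+8->10

3,10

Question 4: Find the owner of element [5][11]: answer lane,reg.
r=5->g=5,rb=0  c=11->cb=1,t=1,b0=1
L=5*4+1=21  i=1*4+0*2+1=5

21,5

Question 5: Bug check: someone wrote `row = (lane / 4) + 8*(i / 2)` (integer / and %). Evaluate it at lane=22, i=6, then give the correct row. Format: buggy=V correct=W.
`(lane / 4) + 8*(i / 2)`[22,6]→29
22: G=5,T=2
[6] (5+8,2*2+0+8) = (13,12)
row: 29 vs 13

buggy=29 correct=13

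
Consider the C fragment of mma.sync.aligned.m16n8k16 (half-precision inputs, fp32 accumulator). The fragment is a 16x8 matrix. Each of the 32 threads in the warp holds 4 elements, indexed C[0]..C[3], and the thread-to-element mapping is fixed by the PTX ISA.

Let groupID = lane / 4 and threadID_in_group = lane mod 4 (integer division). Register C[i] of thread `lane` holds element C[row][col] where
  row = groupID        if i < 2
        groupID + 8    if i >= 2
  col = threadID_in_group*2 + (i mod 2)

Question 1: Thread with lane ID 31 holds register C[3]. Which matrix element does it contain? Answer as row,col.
lane 31: G=7 (31/4), T=3 (31%4)
i=3: r=7+8=15, c=3*2+1=7

15,7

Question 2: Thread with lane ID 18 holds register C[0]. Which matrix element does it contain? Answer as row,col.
4,4

L=18=>grp=18>>2=4, tig=18&3=2
[0]=>row 4+0=4  col 2·2+0=4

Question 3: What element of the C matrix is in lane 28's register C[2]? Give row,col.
lane 28->28/4=7, 28 mod 4=0
i=2  r:7+8->15  c:2·0+0->0

15,0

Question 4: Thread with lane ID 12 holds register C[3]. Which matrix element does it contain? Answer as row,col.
L=12⇒gr=12>>2=3, th=12&3=0
[3]⇒row 3+8=11  col 0·2+1=1

11,1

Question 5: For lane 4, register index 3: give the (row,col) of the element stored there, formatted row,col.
4: gr=1,th=0
[3] (1+8,0*2+1) = (9,1)

9,1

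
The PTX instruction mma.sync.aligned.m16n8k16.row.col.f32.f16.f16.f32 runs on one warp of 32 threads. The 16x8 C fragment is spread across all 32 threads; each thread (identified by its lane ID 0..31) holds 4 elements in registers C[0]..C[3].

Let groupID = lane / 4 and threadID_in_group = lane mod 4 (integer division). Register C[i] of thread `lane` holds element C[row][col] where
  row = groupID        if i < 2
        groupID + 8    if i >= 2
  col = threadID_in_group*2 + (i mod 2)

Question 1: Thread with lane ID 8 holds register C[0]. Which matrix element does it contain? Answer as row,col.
L=8->gid=8>>2=2, tid=8&3=0
[0]->row 2+0=2  col 0·2+0=0

2,0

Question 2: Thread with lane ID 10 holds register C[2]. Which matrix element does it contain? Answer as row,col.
10: gr=2,th=2
[2] (2+8,2*2+0) = (10,4)

10,4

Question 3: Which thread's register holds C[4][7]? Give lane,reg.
19,1

r=4→G=4,rhi=0  c=7→T=3,p=1
L=4*4+3=19  i=0*2+1=1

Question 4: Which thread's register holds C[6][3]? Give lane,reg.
r:6=>grp=6,rB=0  c:3=>tig=1,lo=1
L=6*4+1=25  i=0*2+1=1

25,1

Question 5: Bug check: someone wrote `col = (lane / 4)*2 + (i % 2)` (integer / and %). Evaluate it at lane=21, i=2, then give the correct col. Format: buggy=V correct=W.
`(lane / 4)*2 + (i % 2)`[21,2]->10
lane 21->21/4=5, 21 mod 4=1
i=2  r:5+8->13  c:2·1+0->2
col: 10 vs 2

buggy=10 correct=2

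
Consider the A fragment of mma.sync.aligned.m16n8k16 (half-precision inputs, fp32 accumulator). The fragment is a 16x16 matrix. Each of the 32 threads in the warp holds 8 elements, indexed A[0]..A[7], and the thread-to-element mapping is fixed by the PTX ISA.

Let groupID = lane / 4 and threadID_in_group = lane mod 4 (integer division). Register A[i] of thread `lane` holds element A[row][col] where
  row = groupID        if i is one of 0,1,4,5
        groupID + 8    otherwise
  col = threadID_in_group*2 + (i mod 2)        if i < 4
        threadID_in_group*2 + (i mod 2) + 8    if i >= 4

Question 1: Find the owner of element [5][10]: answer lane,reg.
21,4

r=5->g=5,rb=0  c=10->cb=1,t=1,b0=0
L=5*4+1=21  i=1*4+0*2+0=4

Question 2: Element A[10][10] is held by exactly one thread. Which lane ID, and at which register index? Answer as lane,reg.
9,6

r=10->g=2,rb=1  c=10->cb=1,t=1,b0=0
L=2*4+1=9  i=1*4+1*2+0=6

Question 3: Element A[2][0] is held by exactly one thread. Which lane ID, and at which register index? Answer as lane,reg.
8,0

r=2⇒gr=2,Rb=0  c=0⇒Cb=0,th=0,odd=0
L=2*4+0=8  i=0*4+0*2+0=0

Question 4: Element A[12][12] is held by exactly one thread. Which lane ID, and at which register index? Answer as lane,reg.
r=12→G=4,rhi=1  c=12→chi=1,T=2,p=0
L=4*4+2=18  i=1*4+1*2+0=6

18,6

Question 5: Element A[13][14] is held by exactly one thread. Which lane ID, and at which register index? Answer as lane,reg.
23,6

r=13→G=5,rhi=1  c=14→chi=1,T=3,p=0
L=5*4+3=23  i=1*4+1*2+0=6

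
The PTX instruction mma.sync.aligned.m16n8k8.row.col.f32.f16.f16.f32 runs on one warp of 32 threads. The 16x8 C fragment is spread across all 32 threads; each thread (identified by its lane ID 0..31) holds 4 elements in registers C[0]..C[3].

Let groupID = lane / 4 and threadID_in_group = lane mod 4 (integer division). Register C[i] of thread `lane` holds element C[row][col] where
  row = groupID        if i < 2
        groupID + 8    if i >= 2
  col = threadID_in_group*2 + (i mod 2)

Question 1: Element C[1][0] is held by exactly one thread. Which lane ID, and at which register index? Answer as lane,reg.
r:1=>grp=1,rB=0  c:0=>tig=0,lo=0
L=1*4+0=4  i=0*2+0=0

4,0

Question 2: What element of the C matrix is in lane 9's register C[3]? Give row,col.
10,3

lane 9->9/4=2, 9 mod 4=1
i=3  r:2+8->10  c:2·1+1->3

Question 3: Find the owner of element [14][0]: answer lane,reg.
24,2

r=14→G=6,rhi=1  c=0→T=0,p=0
L=6*4+0=24  i=1*2+0=2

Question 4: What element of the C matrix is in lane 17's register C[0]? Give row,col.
lane 17->17/4=4, 17 mod 4=1
i=0  r:4+0->4  c:2·1+0->2

4,2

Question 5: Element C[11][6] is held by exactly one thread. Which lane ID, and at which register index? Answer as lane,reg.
r: 11->gid=3,r8=1  c: 6->tid=3,i&1=0
L=3*4+3=15  i=1*2+0=2

15,2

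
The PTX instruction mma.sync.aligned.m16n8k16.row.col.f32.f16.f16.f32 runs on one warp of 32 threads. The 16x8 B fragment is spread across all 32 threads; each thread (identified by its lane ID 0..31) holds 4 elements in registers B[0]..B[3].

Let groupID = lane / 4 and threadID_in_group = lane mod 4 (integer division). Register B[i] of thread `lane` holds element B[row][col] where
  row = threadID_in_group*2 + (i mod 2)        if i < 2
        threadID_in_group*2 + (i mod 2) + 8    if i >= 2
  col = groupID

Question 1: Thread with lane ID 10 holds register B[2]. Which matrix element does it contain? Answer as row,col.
10: gid=2,tid=2
[2] (2*2+0+8,2) = (12,2)

12,2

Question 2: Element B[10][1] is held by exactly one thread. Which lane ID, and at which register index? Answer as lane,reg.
c=1→G=1  r=10→rhi=1,T=1,p=0
L=1*4+1=5  i=1*2+0=2

5,2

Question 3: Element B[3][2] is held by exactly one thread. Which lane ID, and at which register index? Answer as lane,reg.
9,1

c=2→G=2  r=3→rhi=0,T=1,p=1
L=2*4+1=9  i=0*2+1=1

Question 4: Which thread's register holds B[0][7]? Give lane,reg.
c:7=>grp=7  r:0=>rB=0,tig=0,lo=0
L=7*4+0=28  i=0*2+0=0

28,0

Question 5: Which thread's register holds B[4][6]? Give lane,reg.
26,0

c=6→G=6  r=4→rhi=0,T=2,p=0
L=6*4+2=26  i=0*2+0=0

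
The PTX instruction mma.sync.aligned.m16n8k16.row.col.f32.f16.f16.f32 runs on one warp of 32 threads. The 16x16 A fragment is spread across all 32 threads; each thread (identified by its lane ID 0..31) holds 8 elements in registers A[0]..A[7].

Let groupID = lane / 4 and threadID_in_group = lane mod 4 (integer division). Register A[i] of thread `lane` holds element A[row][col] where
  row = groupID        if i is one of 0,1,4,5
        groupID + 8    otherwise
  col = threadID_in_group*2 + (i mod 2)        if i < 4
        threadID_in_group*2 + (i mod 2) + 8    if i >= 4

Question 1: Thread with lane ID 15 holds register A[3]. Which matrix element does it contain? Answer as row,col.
15: gr=3,th=3
[3] (3+8,3*2+1+0) = (11,7)

11,7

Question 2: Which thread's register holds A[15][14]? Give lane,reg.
31,6

r=15→G=7,rhi=1  c=14→chi=1,T=3,p=0
L=7*4+3=31  i=1*4+1*2+0=6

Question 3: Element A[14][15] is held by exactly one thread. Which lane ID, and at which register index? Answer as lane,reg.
r=14⇒gr=6,Rb=1  c=15⇒Cb=1,th=3,odd=1
L=6*4+3=27  i=1*4+1*2+1=7

27,7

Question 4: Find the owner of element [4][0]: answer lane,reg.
r=4⇒gr=4,Rb=0  c=0⇒Cb=0,th=0,odd=0
L=4*4+0=16  i=0*4+0*2+0=0

16,0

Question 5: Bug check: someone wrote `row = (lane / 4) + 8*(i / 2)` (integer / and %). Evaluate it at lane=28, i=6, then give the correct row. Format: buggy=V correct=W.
buggy=31 correct=15

`(lane / 4) + 8*(i / 2)`[28,6]->31
lane 28->28/4=7, 28 mod 4=0
i=6  r:7+8->15  c:2·0+0+8->8
row: 31 vs 15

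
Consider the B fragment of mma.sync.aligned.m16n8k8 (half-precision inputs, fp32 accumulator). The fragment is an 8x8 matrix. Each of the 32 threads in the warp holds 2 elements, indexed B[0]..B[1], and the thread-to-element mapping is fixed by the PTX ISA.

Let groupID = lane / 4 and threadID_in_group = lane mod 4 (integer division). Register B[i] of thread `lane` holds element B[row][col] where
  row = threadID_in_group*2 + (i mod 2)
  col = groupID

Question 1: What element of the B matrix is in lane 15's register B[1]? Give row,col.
L=15⇒gr=15>>2=3, th=15&3=3
[1]⇒row 3·2+1=7  col gr=3

7,3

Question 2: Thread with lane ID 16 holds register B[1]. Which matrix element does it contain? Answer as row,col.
1,4

16: gid=4,tid=0
[1] (0*2+1,4) = (1,4)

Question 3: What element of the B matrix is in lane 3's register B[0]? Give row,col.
6,0

lane 3->3/4=0, 3 mod 4=3
i=0  r:2·3+0->6  c:0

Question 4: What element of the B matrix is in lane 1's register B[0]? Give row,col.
L=1=>grp=1>>2=0, tig=1&3=1
[0]=>row 1·2+0=2  col grp=0

2,0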